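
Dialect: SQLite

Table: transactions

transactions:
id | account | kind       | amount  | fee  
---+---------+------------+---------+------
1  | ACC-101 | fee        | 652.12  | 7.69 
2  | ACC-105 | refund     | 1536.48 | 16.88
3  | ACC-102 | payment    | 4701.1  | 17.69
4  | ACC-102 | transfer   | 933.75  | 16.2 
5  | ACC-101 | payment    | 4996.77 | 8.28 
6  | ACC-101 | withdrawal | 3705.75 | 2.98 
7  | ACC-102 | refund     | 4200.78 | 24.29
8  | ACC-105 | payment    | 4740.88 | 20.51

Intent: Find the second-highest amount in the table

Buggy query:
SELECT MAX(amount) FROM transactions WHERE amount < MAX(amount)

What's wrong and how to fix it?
Bug: The inner MAX is an aggregate inside WHERE, which is not allowed

Fix: Put the inner MAX in a scalar subquery

Corrected query:
SELECT MAX(amount) FROM transactions WHERE amount < (SELECT MAX(amount) FROM transactions)

Result:
MAX(amount)
-----------
4740.88    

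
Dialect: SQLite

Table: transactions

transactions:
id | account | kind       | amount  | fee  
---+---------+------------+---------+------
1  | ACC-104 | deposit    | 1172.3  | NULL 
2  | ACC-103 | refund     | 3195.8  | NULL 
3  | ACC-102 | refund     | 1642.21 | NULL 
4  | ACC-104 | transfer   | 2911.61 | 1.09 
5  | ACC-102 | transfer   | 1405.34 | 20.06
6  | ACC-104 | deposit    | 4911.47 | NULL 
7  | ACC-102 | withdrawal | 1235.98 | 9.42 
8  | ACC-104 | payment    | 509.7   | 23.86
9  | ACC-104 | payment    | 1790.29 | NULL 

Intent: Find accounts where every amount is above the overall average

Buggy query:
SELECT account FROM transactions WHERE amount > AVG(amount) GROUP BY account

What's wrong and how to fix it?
Bug: AVG() is an aggregate; it can't sit directly in WHERE

Fix: Compute the overall average in a scalar subquery and compare each group's MIN against it in HAVING

Corrected query:
SELECT account FROM transactions GROUP BY account HAVING MIN(amount) > (SELECT AVG(amount) FROM transactions)

Result:
account
-------
ACC-103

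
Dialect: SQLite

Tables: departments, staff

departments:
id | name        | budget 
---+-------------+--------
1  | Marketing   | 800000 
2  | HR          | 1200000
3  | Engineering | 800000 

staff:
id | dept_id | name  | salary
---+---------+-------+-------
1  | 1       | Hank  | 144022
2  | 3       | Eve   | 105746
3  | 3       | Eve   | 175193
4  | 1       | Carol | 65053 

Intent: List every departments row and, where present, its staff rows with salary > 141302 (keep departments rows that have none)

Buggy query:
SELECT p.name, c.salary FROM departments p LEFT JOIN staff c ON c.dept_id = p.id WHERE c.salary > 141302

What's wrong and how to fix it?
Bug: Filtering c.salary in WHERE discards the NULL rows produced by LEFT JOIN, turning it into an inner join

Fix: Put 'c.salary > 141302' in the JOIN's ON clause instead of WHERE

Corrected query:
SELECT p.name, c.salary FROM departments p LEFT JOIN staff c ON c.dept_id = p.id AND c.salary > 141302

Result:
name        | salary
------------+-------
Marketing   | 144022
HR          | NULL  
Engineering | 175193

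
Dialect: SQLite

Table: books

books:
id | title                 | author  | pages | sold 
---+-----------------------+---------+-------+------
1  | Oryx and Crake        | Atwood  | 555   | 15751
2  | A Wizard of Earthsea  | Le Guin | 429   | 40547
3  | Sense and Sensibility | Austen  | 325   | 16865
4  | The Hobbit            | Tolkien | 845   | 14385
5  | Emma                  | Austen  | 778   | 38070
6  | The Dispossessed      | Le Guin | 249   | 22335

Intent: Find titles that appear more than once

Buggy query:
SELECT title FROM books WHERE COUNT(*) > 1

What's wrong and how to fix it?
Bug: COUNT(*) is an aggregate and cannot be used in WHERE

Fix: Group first, then use HAVING for the count condition

Corrected query:
SELECT title FROM books GROUP BY title HAVING COUNT(*) > 1

Result:
(no rows)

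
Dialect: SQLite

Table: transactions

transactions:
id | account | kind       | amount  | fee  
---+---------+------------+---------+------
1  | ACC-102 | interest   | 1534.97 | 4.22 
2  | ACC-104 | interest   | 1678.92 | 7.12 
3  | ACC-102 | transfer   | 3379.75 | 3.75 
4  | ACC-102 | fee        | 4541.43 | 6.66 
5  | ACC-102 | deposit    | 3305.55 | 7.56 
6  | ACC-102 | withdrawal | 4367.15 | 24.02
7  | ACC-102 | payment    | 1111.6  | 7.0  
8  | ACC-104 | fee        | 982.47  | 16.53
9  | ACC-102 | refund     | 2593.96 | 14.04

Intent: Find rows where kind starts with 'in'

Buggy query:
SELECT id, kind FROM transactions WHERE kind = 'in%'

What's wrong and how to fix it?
Bug: Wildcards only work with LIKE; '=' treats '%' as a literal character

Fix: Replace '=' with LIKE so 'in%' is treated as a pattern

Corrected query:
SELECT id, kind FROM transactions WHERE kind LIKE 'in%'

Result:
id | kind    
---+---------
1  | interest
2  | interest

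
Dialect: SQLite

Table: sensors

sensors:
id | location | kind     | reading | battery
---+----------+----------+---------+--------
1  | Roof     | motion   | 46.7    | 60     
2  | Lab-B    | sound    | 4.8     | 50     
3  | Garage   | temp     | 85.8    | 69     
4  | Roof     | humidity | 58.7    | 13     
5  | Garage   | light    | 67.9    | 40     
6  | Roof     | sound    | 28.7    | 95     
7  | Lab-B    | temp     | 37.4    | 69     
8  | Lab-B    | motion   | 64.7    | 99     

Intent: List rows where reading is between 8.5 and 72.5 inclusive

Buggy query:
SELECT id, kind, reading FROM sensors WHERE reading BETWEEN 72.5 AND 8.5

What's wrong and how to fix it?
Bug: The bounds are reversed; BETWEEN a AND b requires a <= b to match anything

Fix: Write BETWEEN 8.5 AND 72.5

Corrected query:
SELECT id, kind, reading FROM sensors WHERE reading BETWEEN 8.5 AND 72.5

Result:
id | kind     | reading
---+----------+--------
1  | motion   | 46.7   
4  | humidity | 58.7   
5  | light    | 67.9   
6  | sound    | 28.7   
7  | temp     | 37.4   
8  | motion   | 64.7   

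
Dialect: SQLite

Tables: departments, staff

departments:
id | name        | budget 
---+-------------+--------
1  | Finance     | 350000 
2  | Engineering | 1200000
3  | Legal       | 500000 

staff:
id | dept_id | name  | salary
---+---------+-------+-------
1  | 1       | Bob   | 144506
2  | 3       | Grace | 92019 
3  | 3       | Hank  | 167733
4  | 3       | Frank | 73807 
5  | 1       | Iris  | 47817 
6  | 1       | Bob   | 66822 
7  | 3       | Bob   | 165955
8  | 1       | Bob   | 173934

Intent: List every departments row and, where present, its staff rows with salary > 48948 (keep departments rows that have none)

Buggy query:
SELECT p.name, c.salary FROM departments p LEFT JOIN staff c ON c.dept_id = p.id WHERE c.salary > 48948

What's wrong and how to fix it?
Bug: Filtering c.salary in WHERE discards the NULL rows produced by LEFT JOIN, turning it into an inner join

Fix: Move the right-table condition into the ON clause so unmatched parents are kept

Corrected query:
SELECT p.name, c.salary FROM departments p LEFT JOIN staff c ON c.dept_id = p.id AND c.salary > 48948

Result:
name        | salary
------------+-------
Finance     | 66822 
Finance     | 144506
Finance     | 173934
Engineering | NULL  
Legal       | 73807 
Legal       | 92019 
Legal       | 165955
Legal       | 167733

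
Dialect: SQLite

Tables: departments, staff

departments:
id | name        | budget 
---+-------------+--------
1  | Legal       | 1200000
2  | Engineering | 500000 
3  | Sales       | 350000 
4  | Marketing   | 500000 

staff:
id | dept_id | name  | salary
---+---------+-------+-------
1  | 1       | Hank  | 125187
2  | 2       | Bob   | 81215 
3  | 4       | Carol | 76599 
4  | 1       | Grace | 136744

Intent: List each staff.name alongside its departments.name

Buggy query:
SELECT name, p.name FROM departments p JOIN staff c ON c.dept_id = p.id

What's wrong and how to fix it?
Bug: Both tables have a 'name' column; the unqualified reference is ambiguous

Fix: Qualify the column with its table alias (c.name)

Corrected query:
SELECT c.name, p.name FROM departments p JOIN staff c ON c.dept_id = p.id

Result:
name  | name       
------+------------
Hank  | Legal      
Bob   | Engineering
Carol | Marketing  
Grace | Legal      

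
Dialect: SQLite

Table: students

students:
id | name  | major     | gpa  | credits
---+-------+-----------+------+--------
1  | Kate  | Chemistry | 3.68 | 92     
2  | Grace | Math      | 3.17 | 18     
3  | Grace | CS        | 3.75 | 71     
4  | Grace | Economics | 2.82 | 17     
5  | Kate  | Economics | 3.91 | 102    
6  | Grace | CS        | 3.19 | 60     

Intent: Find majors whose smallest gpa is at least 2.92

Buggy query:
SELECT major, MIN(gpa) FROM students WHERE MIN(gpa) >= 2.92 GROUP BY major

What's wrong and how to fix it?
Bug: Aggregates like MIN are computed per group after WHERE runs

Fix: Replace WHERE with HAVING after the GROUP BY

Corrected query:
SELECT major, MIN(gpa) FROM students GROUP BY major HAVING MIN(gpa) >= 2.92

Result:
major     | MIN(gpa)
----------+---------
CS        | 3.19    
Chemistry | 3.68    
Math      | 3.17    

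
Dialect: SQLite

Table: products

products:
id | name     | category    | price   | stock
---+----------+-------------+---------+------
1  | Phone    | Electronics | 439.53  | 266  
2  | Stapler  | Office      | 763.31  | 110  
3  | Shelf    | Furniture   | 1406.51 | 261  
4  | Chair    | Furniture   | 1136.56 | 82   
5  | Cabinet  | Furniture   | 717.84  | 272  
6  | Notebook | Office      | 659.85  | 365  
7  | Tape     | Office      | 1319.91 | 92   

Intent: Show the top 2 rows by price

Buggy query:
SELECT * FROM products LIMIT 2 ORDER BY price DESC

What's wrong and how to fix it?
Bug: LIMIT must come after ORDER BY

Fix: Swap the clauses: ORDER BY first, then LIMIT

Corrected query:
SELECT * FROM products ORDER BY price DESC LIMIT 2

Result:
id | name  | category  | price   | stock
---+-------+-----------+---------+------
3  | Shelf | Furniture | 1406.51 | 261  
7  | Tape  | Office    | 1319.91 | 92   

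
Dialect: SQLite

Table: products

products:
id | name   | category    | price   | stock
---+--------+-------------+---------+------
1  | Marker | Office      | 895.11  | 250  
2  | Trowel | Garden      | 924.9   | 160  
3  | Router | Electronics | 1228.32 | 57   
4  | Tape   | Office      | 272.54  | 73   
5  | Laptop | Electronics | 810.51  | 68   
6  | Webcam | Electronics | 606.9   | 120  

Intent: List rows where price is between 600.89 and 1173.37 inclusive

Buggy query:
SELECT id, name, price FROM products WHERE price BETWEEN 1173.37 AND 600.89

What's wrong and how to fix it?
Bug: BETWEEN expects the lower bound first; with 1173.37 AND 600.89 the range is empty

Fix: Swap the bounds so the smaller value comes first

Corrected query:
SELECT id, name, price FROM products WHERE price BETWEEN 600.89 AND 1173.37

Result:
id | name   | price 
---+--------+-------
1  | Marker | 895.11
2  | Trowel | 924.9 
5  | Laptop | 810.51
6  | Webcam | 606.9 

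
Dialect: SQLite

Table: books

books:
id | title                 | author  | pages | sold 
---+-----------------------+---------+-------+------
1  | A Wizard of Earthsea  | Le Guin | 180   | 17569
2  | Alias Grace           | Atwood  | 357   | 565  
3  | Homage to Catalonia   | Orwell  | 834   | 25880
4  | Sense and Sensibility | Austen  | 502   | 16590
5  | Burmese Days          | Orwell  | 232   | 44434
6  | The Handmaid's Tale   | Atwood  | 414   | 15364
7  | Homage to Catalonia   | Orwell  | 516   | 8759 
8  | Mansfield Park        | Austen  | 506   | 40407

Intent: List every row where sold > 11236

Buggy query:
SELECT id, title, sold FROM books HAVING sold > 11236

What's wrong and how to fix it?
Bug: This is a non-aggregate query (no GROUP BY, no aggregates), so in SQLite the HAVING clause is invalid here; a row-level condition belongs in WHERE

Fix: Use WHERE for row-level filtering

Corrected query:
SELECT id, title, sold FROM books WHERE sold > 11236

Result:
id | title                 | sold 
---+-----------------------+------
1  | A Wizard of Earthsea  | 17569
3  | Homage to Catalonia   | 25880
4  | Sense and Sensibility | 16590
5  | Burmese Days          | 44434
6  | The Handmaid's Tale   | 15364
8  | Mansfield Park        | 40407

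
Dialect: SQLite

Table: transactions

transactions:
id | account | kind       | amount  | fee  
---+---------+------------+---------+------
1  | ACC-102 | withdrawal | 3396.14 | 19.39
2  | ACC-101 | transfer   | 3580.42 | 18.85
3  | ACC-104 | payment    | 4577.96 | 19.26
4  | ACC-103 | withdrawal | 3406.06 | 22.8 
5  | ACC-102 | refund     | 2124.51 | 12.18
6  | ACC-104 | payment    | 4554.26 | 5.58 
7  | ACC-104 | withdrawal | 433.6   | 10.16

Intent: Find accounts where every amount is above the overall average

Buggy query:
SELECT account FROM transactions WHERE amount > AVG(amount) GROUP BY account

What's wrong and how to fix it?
Bug: WHERE evaluates per row before aggregation, so AVG() is unavailable

Fix: Compute the overall average in a scalar subquery and compare each group's MIN against it in HAVING

Corrected query:
SELECT account FROM transactions GROUP BY account HAVING MIN(amount) > (SELECT AVG(amount) FROM transactions)

Result:
account
-------
ACC-101
ACC-103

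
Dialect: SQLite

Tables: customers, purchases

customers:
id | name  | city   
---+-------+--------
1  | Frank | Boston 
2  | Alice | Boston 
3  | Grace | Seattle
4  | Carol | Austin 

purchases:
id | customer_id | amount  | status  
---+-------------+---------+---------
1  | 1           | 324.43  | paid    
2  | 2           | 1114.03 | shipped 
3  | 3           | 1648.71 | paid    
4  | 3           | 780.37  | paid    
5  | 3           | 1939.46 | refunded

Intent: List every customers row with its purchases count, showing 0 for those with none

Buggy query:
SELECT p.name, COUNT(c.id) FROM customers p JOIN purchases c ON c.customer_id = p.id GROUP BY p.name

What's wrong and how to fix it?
Bug: An inner join excludes parents with zero children

Fix: Use LEFT JOIN so parents without children still appear (COUNT(c.id) gives 0)

Corrected query:
SELECT p.name, COUNT(c.id) FROM customers p LEFT JOIN purchases c ON c.customer_id = p.id GROUP BY p.name

Result:
name  | COUNT(c.id)
------+------------
Alice | 1          
Carol | 0          
Frank | 1          
Grace | 3          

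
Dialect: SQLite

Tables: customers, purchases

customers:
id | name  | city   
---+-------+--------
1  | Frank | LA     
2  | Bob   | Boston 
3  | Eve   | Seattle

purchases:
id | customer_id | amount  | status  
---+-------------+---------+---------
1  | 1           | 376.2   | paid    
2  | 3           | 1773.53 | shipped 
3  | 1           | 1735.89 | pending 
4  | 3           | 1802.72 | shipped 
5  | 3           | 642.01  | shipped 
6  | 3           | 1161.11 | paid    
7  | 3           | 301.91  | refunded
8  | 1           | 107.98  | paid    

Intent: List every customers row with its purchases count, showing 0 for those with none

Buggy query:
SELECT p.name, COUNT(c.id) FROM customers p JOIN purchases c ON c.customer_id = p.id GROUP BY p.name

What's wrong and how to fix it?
Bug: INNER JOIN drops customers rows that have no matching purchases rows

Fix: Switch to LEFT JOIN to retain unmatched parent rows

Corrected query:
SELECT p.name, COUNT(c.id) FROM customers p LEFT JOIN purchases c ON c.customer_id = p.id GROUP BY p.name

Result:
name  | COUNT(c.id)
------+------------
Bob   | 0          
Eve   | 5          
Frank | 3          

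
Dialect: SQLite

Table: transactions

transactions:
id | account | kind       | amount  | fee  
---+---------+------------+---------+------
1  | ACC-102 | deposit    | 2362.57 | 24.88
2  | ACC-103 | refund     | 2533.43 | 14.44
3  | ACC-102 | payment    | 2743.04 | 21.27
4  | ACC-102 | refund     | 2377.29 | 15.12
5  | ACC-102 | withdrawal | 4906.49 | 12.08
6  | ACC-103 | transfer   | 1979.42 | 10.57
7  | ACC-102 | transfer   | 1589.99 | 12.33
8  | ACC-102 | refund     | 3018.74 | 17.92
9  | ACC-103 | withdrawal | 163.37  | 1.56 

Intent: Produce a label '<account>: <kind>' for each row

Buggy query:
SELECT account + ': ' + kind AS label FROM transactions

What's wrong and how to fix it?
Bug: SQLite uses || for string concatenation; + coerces text to numbers (yielding 0)

Fix: Use the || operator for string concatenation

Corrected query:
SELECT account || ': ' || kind AS label FROM transactions

Result:
label              
-------------------
ACC-102: deposit   
ACC-103: refund    
ACC-102: payment   
ACC-102: refund    
ACC-102: withdrawal
ACC-103: transfer  
ACC-102: transfer  
ACC-102: refund    
ACC-103: withdrawal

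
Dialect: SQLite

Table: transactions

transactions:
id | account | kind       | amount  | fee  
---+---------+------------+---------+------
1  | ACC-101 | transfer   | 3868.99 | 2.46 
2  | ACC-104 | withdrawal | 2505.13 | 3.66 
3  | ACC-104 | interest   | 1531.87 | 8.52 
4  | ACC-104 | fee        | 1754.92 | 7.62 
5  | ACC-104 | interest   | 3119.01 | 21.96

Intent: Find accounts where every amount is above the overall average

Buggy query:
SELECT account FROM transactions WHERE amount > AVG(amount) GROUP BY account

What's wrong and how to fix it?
Bug: AVG() is an aggregate; it can't sit directly in WHERE

Fix: Compute the overall average in a scalar subquery and compare each group's MIN against it in HAVING

Corrected query:
SELECT account FROM transactions GROUP BY account HAVING MIN(amount) > (SELECT AVG(amount) FROM transactions)

Result:
account
-------
ACC-101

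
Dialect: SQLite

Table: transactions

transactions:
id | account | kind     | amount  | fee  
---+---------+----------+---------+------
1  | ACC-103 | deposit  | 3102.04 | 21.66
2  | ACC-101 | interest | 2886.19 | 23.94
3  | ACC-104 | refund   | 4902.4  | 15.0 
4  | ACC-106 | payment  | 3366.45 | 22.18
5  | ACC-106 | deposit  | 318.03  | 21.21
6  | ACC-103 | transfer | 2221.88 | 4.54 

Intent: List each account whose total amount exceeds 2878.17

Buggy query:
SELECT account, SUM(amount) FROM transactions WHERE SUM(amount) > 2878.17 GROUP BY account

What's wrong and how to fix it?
Bug: SUM(amount) is an aggregate, but WHERE filters rows before aggregation

Fix: Move the aggregate condition to a HAVING clause

Corrected query:
SELECT account, SUM(amount) FROM transactions GROUP BY account HAVING SUM(amount) > 2878.17

Result:
account | SUM(amount)
--------+------------
ACC-101 | 2886.19    
ACC-103 | 5323.92    
ACC-104 | 4902.4     
ACC-106 | 3684.48    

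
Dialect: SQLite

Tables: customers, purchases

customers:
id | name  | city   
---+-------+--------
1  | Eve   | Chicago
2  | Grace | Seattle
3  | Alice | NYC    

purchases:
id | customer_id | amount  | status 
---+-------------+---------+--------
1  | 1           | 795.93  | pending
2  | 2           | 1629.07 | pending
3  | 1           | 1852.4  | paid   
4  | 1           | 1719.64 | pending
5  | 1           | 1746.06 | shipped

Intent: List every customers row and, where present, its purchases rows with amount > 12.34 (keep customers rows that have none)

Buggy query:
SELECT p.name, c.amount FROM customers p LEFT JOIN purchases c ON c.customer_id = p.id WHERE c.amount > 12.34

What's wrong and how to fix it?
Bug: Filtering c.amount in WHERE discards the NULL rows produced by LEFT JOIN, turning it into an inner join

Fix: Put 'c.amount > 12.34' in the JOIN's ON clause instead of WHERE

Corrected query:
SELECT p.name, c.amount FROM customers p LEFT JOIN purchases c ON c.customer_id = p.id AND c.amount > 12.34

Result:
name  | amount 
------+--------
Eve   | 795.93 
Eve   | 1719.64
Eve   | 1746.06
Eve   | 1852.4 
Grace | 1629.07
Alice | NULL   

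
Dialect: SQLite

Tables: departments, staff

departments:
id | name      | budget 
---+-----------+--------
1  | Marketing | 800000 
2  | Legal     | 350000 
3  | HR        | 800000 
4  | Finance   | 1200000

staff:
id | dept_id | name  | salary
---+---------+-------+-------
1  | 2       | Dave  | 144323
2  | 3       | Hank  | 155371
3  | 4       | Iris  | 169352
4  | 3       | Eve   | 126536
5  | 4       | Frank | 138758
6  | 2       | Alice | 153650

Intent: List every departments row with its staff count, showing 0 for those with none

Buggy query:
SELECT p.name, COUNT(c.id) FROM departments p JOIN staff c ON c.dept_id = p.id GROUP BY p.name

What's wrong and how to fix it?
Bug: INNER JOIN drops departments rows that have no matching staff rows

Fix: Use LEFT JOIN so parents without children still appear (COUNT(c.id) gives 0)

Corrected query:
SELECT p.name, COUNT(c.id) FROM departments p LEFT JOIN staff c ON c.dept_id = p.id GROUP BY p.name

Result:
name      | COUNT(c.id)
----------+------------
Finance   | 2          
HR        | 2          
Legal     | 2          
Marketing | 0          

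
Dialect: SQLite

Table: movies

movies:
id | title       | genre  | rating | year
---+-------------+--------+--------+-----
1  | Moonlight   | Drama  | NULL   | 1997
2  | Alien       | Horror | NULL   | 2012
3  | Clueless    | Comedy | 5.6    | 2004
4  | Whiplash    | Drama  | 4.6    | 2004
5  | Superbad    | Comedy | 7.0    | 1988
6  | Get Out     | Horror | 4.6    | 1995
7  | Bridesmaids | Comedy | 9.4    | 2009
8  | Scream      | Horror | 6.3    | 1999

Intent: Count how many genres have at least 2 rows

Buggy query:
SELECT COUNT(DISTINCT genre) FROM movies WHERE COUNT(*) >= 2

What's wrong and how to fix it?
Bug: COUNT(*) cannot appear in WHERE; the per-group count doesn't exist yet

Fix: Group first with HAVING COUNT(*) >= 2, then COUNT the resulting groups

Corrected query:
SELECT COUNT(*) FROM (SELECT genre FROM movies GROUP BY genre HAVING COUNT(*) >= 2)

Result:
COUNT(*)
--------
3       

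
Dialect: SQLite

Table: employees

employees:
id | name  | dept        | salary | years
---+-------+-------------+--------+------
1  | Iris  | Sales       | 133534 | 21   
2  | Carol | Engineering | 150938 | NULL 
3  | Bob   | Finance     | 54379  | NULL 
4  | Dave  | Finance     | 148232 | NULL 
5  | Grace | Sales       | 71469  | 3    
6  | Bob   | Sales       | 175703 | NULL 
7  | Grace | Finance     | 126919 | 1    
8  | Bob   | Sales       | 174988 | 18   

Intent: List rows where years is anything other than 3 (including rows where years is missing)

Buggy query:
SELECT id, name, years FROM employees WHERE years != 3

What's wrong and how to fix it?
Bug: Inequality against NULL is unknown, not true; rows with NULL are dropped

Fix: Handle NULL separately with IS NULL alongside the inequality

Corrected query:
SELECT id, name, years FROM employees WHERE years != 3 OR years IS NULL

Result:
id | name  | years
---+-------+------
1  | Iris  | 21   
2  | Carol | NULL 
3  | Bob   | NULL 
4  | Dave  | NULL 
6  | Bob   | NULL 
7  | Grace | 1    
8  | Bob   | 18   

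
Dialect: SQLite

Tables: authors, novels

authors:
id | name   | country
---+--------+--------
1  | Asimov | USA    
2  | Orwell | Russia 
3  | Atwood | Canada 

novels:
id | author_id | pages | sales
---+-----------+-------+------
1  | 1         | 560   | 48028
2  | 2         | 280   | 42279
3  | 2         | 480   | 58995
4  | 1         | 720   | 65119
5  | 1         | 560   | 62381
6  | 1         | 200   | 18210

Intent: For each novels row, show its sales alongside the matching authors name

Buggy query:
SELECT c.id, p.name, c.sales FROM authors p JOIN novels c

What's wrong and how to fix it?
Bug: Missing join condition: each novels row is matched to all authors rows instead of just its own

Fix: Specify the join condition linking the foreign key to the parent id

Corrected query:
SELECT c.id, p.name, c.sales FROM authors p JOIN novels c ON c.author_id = p.id

Result:
id | name   | sales
---+--------+------
1  | Asimov | 48028
2  | Orwell | 42279
3  | Orwell | 58995
4  | Asimov | 65119
5  | Asimov | 62381
6  | Asimov | 18210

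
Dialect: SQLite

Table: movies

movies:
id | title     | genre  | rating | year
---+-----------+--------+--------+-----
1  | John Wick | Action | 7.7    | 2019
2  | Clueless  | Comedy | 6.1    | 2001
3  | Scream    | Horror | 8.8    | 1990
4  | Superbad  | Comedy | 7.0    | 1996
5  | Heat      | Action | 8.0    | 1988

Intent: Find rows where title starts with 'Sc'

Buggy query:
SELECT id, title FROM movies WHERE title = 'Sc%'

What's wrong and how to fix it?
Bug: Wildcards only work with LIKE; '=' treats '%' as a literal character

Fix: Replace '=' with LIKE so 'Sc%' is treated as a pattern

Corrected query:
SELECT id, title FROM movies WHERE title LIKE 'Sc%'

Result:
id | title 
---+-------
3  | Scream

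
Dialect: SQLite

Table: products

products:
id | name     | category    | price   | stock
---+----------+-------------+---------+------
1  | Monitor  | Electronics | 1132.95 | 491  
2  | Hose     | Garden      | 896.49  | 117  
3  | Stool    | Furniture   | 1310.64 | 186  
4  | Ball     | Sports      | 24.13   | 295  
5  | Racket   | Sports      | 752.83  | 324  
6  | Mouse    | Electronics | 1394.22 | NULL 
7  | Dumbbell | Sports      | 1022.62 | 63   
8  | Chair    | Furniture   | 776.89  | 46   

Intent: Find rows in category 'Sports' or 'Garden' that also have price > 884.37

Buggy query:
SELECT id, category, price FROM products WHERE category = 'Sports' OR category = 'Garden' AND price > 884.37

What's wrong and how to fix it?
Bug: AND binds tighter than OR, so this parses as category = 'Sports' OR (category = 'Garden' AND price > 884.37)

Fix: Group the OR with parentheses (or use IN), then AND the threshold

Corrected query:
SELECT id, category, price FROM products WHERE (category = 'Sports' OR category = 'Garden') AND price > 884.37

Result:
id | category | price  
---+----------+--------
2  | Garden   | 896.49 
7  | Sports   | 1022.62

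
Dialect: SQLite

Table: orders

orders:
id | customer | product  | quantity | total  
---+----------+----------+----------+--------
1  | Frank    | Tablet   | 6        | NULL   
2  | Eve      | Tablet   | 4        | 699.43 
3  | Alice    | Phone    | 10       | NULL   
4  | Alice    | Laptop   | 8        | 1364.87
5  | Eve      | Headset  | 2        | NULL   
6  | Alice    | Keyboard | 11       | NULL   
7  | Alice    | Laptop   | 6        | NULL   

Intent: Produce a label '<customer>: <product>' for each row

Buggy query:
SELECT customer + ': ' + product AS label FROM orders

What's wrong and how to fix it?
Bug: '+' is numeric addition; on text columns SQLite converts them to 0 instead of concatenating

Fix: Replace + with || to concatenate text

Corrected query:
SELECT customer || ': ' || product AS label FROM orders

Result:
label          
---------------
Frank: Tablet  
Eve: Tablet    
Alice: Phone   
Alice: Laptop  
Eve: Headset   
Alice: Keyboard
Alice: Laptop  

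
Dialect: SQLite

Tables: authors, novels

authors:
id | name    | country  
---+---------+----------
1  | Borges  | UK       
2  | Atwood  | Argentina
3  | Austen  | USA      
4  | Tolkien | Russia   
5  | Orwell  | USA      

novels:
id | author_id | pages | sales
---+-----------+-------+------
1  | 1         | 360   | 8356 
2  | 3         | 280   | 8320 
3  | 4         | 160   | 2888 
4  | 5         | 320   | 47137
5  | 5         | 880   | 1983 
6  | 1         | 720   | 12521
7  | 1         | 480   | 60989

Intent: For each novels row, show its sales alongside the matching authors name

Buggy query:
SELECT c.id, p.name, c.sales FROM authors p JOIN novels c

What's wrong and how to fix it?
Bug: Missing join condition: each novels row is matched to all authors rows instead of just its own

Fix: Specify the join condition linking the foreign key to the parent id

Corrected query:
SELECT c.id, p.name, c.sales FROM authors p JOIN novels c ON c.author_id = p.id

Result:
id | name    | sales
---+---------+------
1  | Borges  | 8356 
2  | Austen  | 8320 
3  | Tolkien | 2888 
4  | Orwell  | 47137
5  | Orwell  | 1983 
6  | Borges  | 12521
7  | Borges  | 60989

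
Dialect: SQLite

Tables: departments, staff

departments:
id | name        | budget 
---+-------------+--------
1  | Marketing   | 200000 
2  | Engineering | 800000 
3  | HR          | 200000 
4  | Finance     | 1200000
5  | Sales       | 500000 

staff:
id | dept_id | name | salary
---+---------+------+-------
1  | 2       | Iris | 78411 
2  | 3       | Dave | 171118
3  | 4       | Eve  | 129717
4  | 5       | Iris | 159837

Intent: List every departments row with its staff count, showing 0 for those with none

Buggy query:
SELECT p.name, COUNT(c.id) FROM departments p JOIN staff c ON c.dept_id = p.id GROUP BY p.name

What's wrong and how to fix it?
Bug: INNER JOIN drops departments rows that have no matching staff rows

Fix: Use LEFT JOIN so parents without children still appear (COUNT(c.id) gives 0)

Corrected query:
SELECT p.name, COUNT(c.id) FROM departments p LEFT JOIN staff c ON c.dept_id = p.id GROUP BY p.name

Result:
name        | COUNT(c.id)
------------+------------
Engineering | 1          
Finance     | 1          
HR          | 1          
Marketing   | 0          
Sales       | 1          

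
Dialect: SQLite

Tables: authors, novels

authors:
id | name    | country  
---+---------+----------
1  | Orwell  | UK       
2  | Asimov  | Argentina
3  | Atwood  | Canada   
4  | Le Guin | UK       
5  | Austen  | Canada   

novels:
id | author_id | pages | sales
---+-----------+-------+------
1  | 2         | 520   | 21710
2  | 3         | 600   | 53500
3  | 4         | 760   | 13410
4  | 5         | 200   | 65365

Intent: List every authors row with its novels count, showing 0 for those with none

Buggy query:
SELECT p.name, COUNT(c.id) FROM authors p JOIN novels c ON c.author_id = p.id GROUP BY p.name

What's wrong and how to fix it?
Bug: An inner join excludes parents with zero children

Fix: Use LEFT JOIN so parents without children still appear (COUNT(c.id) gives 0)

Corrected query:
SELECT p.name, COUNT(c.id) FROM authors p LEFT JOIN novels c ON c.author_id = p.id GROUP BY p.name

Result:
name    | COUNT(c.id)
--------+------------
Asimov  | 1          
Atwood  | 1          
Austen  | 1          
Le Guin | 1          
Orwell  | 0          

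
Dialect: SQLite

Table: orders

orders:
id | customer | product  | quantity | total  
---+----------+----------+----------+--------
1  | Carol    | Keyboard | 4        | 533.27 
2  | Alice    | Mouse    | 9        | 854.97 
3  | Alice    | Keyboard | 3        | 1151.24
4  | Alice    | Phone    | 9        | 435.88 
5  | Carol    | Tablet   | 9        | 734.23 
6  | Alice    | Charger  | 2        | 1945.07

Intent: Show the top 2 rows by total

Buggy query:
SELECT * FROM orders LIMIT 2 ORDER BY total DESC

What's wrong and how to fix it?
Bug: LIMIT must come after ORDER BY

Fix: Swap the clauses: ORDER BY first, then LIMIT

Corrected query:
SELECT * FROM orders ORDER BY total DESC LIMIT 2

Result:
id | customer | product  | quantity | total  
---+----------+----------+----------+--------
6  | Alice    | Charger  | 2        | 1945.07
3  | Alice    | Keyboard | 3        | 1151.24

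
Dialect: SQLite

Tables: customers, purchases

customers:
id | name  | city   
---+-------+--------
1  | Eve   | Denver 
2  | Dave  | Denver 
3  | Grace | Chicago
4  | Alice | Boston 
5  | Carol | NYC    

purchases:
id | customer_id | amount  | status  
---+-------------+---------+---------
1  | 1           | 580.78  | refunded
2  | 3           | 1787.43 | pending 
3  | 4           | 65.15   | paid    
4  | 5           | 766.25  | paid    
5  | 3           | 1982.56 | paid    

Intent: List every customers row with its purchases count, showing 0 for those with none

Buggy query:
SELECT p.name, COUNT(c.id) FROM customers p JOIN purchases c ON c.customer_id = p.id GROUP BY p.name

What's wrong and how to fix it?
Bug: INNER JOIN drops customers rows that have no matching purchases rows

Fix: Use LEFT JOIN so parents without children still appear (COUNT(c.id) gives 0)

Corrected query:
SELECT p.name, COUNT(c.id) FROM customers p LEFT JOIN purchases c ON c.customer_id = p.id GROUP BY p.name

Result:
name  | COUNT(c.id)
------+------------
Alice | 1          
Carol | 1          
Dave  | 0          
Eve   | 1          
Grace | 2          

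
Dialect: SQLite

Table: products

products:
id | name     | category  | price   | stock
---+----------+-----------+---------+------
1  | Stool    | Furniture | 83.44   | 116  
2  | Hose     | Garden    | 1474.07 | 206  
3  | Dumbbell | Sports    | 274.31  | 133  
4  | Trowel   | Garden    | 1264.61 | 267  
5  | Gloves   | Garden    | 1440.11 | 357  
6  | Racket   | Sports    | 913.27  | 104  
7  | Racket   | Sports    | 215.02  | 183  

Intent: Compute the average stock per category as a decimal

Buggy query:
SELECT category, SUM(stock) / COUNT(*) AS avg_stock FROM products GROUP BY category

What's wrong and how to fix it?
Bug: Both operands are integers, so '/' performs integer division and truncates

Fix: Multiply by 1.0 (or CAST to REAL) to force floating-point division

Corrected query:
SELECT category, SUM(stock) * 1.0 / COUNT(*) AS avg_stock FROM products GROUP BY category

Result:
category  | avg_stock 
----------+-----------
Furniture | 116       
Garden    | 276.666667
Sports    | 140       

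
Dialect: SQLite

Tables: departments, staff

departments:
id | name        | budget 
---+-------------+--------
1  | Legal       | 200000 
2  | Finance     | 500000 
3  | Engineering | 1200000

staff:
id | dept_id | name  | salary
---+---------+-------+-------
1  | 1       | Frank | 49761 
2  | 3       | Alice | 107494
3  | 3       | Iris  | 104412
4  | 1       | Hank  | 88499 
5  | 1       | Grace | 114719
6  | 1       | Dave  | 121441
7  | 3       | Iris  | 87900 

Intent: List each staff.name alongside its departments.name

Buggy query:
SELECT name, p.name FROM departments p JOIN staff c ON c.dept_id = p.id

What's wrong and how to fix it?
Bug: Both tables have a 'name' column; the unqualified reference is ambiguous

Fix: Qualify the column with its table alias (c.name)

Corrected query:
SELECT c.name, p.name FROM departments p JOIN staff c ON c.dept_id = p.id

Result:
name  | name       
------+------------
Frank | Legal      
Alice | Engineering
Iris  | Engineering
Hank  | Legal      
Grace | Legal      
Dave  | Legal      
Iris  | Engineering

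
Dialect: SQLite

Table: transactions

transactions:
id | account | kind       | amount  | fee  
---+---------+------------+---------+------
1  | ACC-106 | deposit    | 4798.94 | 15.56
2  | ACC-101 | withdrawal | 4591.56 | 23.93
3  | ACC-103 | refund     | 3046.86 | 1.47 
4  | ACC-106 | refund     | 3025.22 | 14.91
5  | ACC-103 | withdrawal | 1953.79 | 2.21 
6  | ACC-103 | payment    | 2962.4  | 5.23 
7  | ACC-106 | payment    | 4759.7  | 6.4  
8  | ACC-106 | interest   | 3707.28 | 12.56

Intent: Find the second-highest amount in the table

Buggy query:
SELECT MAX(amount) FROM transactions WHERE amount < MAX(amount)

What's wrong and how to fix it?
Bug: The inner MAX is an aggregate inside WHERE, which is not allowed

Fix: Put the inner MAX in a scalar subquery

Corrected query:
SELECT MAX(amount) FROM transactions WHERE amount < (SELECT MAX(amount) FROM transactions)

Result:
MAX(amount)
-----------
4759.7     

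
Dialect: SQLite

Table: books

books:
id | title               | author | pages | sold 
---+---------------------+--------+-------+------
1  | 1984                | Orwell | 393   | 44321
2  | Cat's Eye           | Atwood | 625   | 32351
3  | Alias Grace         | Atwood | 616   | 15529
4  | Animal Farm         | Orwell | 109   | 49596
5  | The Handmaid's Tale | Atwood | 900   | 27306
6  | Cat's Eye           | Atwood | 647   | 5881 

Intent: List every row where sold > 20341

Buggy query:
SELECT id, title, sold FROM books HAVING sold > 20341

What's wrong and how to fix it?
Bug: This is a non-aggregate query (no GROUP BY, no aggregates), so in SQLite the HAVING clause is invalid here; a row-level condition belongs in WHERE

Fix: Replace HAVING with WHERE since the condition applies to individual rows

Corrected query:
SELECT id, title, sold FROM books WHERE sold > 20341

Result:
id | title               | sold 
---+---------------------+------
1  | 1984                | 44321
2  | Cat's Eye           | 32351
4  | Animal Farm         | 49596
5  | The Handmaid's Tale | 27306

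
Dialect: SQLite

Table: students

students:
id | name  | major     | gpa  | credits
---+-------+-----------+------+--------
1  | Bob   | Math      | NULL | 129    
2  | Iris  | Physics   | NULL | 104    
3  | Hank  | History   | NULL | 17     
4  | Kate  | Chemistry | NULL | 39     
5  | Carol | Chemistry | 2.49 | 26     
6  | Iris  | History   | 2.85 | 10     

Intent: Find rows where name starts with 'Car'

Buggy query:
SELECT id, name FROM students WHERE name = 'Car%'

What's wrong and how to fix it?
Bug: Wildcards only work with LIKE; '=' treats '%' as a literal character

Fix: Use LIKE for wildcard pattern matching

Corrected query:
SELECT id, name FROM students WHERE name LIKE 'Car%'

Result:
id | name 
---+------
5  | Carol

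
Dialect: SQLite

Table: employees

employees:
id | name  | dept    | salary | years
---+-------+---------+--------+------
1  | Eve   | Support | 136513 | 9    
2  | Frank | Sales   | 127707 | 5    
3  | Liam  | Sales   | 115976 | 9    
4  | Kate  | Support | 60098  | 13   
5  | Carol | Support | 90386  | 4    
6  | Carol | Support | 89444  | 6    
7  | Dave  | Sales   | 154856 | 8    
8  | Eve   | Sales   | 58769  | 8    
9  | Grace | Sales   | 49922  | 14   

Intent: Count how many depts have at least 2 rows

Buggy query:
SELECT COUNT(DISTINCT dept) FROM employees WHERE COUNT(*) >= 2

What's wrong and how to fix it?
Bug: COUNT(*) cannot appear in WHERE; the per-group count doesn't exist yet

Fix: Group first with HAVING COUNT(*) >= 2, then COUNT the resulting groups

Corrected query:
SELECT COUNT(*) FROM (SELECT dept FROM employees GROUP BY dept HAVING COUNT(*) >= 2)

Result:
COUNT(*)
--------
2       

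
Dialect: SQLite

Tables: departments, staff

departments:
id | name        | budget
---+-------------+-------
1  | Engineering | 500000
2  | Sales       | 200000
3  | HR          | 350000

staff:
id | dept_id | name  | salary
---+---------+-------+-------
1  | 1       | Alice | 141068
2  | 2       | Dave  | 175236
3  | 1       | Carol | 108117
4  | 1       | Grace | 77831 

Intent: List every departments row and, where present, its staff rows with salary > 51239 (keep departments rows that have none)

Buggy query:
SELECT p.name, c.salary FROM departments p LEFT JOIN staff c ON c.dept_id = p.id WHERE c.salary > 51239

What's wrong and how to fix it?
Bug: Filtering c.salary in WHERE discards the NULL rows produced by LEFT JOIN, turning it into an inner join

Fix: Move the right-table condition into the ON clause so unmatched parents are kept

Corrected query:
SELECT p.name, c.salary FROM departments p LEFT JOIN staff c ON c.dept_id = p.id AND c.salary > 51239

Result:
name        | salary
------------+-------
Engineering | 77831 
Engineering | 108117
Engineering | 141068
Sales       | 175236
HR          | NULL  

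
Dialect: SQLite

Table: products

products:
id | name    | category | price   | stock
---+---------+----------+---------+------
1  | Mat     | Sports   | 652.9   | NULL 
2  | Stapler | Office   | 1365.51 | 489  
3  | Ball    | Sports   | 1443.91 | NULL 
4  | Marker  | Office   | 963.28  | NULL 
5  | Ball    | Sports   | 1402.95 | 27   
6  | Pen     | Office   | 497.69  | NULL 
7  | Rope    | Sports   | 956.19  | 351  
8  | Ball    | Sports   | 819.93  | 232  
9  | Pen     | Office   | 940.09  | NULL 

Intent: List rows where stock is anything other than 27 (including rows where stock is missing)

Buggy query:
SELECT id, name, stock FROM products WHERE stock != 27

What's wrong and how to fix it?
Bug: Inequality against NULL is unknown, not true; rows with NULL are dropped

Fix: Handle NULL separately with IS NULL alongside the inequality

Corrected query:
SELECT id, name, stock FROM products WHERE stock != 27 OR stock IS NULL

Result:
id | name    | stock
---+---------+------
1  | Mat     | NULL 
2  | Stapler | 489  
3  | Ball    | NULL 
4  | Marker  | NULL 
6  | Pen     | NULL 
7  | Rope    | 351  
8  | Ball    | 232  
9  | Pen     | NULL 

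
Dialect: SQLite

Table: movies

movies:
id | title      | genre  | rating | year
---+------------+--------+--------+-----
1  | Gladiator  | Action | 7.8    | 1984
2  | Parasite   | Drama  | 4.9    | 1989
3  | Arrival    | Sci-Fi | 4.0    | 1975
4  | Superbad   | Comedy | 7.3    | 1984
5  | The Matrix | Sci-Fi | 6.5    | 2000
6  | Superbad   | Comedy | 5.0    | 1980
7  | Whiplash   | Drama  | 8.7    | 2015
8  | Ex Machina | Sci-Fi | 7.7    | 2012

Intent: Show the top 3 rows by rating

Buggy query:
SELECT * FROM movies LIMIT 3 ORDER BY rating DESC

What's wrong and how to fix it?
Bug: ORDER BY cannot follow LIMIT; LIMIT is the final clause

Fix: Swap the clauses: ORDER BY first, then LIMIT

Corrected query:
SELECT * FROM movies ORDER BY rating DESC LIMIT 3

Result:
id | title      | genre  | rating | year
---+------------+--------+--------+-----
7  | Whiplash   | Drama  | 8.7    | 2015
1  | Gladiator  | Action | 7.8    | 1984
8  | Ex Machina | Sci-Fi | 7.7    | 2012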